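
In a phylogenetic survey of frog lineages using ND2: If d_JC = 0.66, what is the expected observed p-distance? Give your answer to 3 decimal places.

p = (3/4)(1 − e^(−4d/3)) = 0.75 × (1 − e^(-0.88)) = 0.75 × (1 − 0.414783) = 0.438913.

0.439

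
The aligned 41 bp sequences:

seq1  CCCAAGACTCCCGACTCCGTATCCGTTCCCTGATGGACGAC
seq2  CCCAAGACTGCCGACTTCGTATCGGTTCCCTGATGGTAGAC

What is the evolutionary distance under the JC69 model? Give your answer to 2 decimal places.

The sequences differ at 5 of 41 sites (10, 17, 24, 37, 38), so p = 5/41 ≈ 0.121951.
d = −(3/4) ln(1 − 4p/3) = −0.75 ln(1 − 0.162601) = −0.75 ln(0.837399)
  = −0.75 × (-0.177455) = 0.133091 substitutions/site.

0.13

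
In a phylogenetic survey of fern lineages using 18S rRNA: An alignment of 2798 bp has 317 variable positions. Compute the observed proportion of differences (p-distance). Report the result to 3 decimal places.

p = 317/2798 = 0.113295… ≈ 0.113 (to 3 d.p.).

0.113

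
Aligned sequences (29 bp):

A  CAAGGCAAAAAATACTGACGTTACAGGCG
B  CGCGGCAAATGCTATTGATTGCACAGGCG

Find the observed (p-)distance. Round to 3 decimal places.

The sequences differ at 10 of 29 positions (sites 2, 3, 10, 11, 12, 15, 19, 20, 21, 22).
p = 10/29 = 0.344827… ≈ 0.345 (to 3 d.p.).

0.345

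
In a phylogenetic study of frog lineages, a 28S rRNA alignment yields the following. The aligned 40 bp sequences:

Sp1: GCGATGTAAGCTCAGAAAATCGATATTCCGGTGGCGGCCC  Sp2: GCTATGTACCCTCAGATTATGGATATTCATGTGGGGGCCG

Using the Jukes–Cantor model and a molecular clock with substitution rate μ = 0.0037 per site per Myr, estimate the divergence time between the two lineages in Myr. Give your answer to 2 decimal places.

The sequences differ at 10 of 40 sites (3, 9, 10, 17, 18, 21, 29, 30, 35, 40), so p = 10/40 = 0.25.
d = −(3/4) ln(1 − 4p/3) = −0.75 ln(1 − 0.333333) = −0.75 ln(0.666667)
  = −0.75 × (-0.405465) = 0.304099 substitutions/site.
Under a molecular clock d = 2μt, so t = d/(2μ) = 0.304099 / (2 × 0.0037) = 41.09 Myr.

41.09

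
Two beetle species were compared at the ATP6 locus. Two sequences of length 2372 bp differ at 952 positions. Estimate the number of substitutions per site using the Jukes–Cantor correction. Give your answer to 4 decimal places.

0.5745

p = 952/2372 ≈ 0.401349.
d = −(3/4) ln(1 − 4p/3) = −0.75 ln(1 − 0.535132) = −0.75 ln(0.464868)
  = −0.75 × (-0.766002) = 0.574502 substitutions/site.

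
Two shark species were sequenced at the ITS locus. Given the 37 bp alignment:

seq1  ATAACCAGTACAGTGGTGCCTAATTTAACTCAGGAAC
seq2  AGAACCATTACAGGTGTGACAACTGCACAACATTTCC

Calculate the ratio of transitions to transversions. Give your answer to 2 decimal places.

0.07

Transitions are A↔G and C↔T; transversions are all other mismatches.
Transitions: 1. Transversions: 15.
R = 1/15 = 0.066666… ≈ 0.07 (to 2 d.p.).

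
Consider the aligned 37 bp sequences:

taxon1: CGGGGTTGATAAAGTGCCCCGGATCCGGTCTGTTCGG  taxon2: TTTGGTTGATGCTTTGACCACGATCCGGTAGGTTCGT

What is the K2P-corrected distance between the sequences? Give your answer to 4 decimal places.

0.4857

Of 37 sites, 2 differences are transitions and 11 are transversions, so P = 2/37 ≈ 0.054054 and Q = 11/37 ≈ 0.297297.
Under the Kimura two-parameter model, d = −½ ln(1 − 2P − Q) − ¼ ln(1 − 2Q).
1 − 2P − Q = 0.594595, giving −½ ln(0.594595) = 0.259937.
1 − 2Q = 0.405406, giving −¼ ln(0.405406) = 0.225717.
d = 0.259937 + 0.225717 = 0.485654.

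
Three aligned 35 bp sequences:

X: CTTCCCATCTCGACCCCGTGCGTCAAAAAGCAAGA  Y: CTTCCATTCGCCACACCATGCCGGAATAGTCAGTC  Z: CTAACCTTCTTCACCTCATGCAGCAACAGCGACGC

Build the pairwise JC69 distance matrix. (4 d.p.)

d(X,Y) = 0.6355, d(X,Z) = 0.6355, d(Y,Z) = 0.5716

X–Y: 15/35 sites differ → p ≈ 0.428571, d = −0.75 ln(1 − 0.571428) = 0.635472 ≈ 0.6355.
X–Z: 15/35 sites differ → p ≈ 0.428571, d = −0.75 ln(1 − 0.571428) = 0.635472 ≈ 0.6355.
Y–Z: 14/35 sites differ → p = 0.4, d = −0.75 ln(1 − 0.533333) = 0.571605 ≈ 0.5716.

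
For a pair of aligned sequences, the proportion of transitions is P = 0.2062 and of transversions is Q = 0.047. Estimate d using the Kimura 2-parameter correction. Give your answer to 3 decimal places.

Under the Kimura two-parameter model, d = −½ ln(1 − 2P − Q) − ¼ ln(1 − 2Q).
1 − 2P − Q = 0.5406, giving −½ ln(0.5406) = 0.307538.
1 − 2Q = 0.906, giving −¼ ln(0.906) = 0.024679.
d = 0.307538 + 0.024679 = 0.332217.

0.332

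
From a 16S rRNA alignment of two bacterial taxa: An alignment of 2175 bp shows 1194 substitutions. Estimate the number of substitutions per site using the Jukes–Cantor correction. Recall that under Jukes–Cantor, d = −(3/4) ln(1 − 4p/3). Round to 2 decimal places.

0.99

p = 1194/2175 ≈ 0.548966.
d = −(3/4) ln(1 − 4p/3) = −0.75 ln(1 − 0.731955) = −0.75 ln(0.268045)
  = −0.75 × (-1.316600) = 0.987450 substitutions/site.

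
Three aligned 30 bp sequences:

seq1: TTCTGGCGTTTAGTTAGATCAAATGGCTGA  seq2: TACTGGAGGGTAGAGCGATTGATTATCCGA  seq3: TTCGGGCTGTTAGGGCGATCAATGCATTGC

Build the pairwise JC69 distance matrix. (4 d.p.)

seq1–seq2: 13/30 sites differ → p ≈ 0.433333, d = −0.75 ln(1 − 0.577777) = 0.646666 ≈ 0.6467.
seq1–seq3: 12/30 sites differ → p = 0.4, d = −0.75 ln(1 − 0.533333) = 0.571605 ≈ 0.5716.
seq2–seq3: 14/30 sites differ → p ≈ 0.466667, d = −0.75 ln(1 − 0.622223) = 0.730088 ≈ 0.7301.

d(seq1,seq2) = 0.6467, d(seq1,seq3) = 0.5716, d(seq2,seq3) = 0.7301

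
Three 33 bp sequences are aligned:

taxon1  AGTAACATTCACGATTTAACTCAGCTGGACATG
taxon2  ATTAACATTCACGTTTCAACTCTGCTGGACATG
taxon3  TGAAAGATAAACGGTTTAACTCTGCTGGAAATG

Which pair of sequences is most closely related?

taxon1 and taxon2

taxon1–taxon2: 4/33 differ, p = 0.121, d = 0.132.
taxon1–taxon3: 8/33 differ, p = 0.242, d = 0.293.
taxon2–taxon3: 9/33 differ, p = 0.273, d = 0.339.
The smallest distance is between taxon1 and taxon2.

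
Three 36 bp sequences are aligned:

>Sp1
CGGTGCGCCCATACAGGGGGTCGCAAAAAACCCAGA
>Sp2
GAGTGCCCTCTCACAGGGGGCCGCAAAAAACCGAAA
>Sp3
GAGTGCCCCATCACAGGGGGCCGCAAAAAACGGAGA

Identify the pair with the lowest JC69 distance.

Sp1–Sp2: 9/36 differ, p = 0.250, d = 0.304.
Sp1–Sp3: 9/36 differ, p = 0.250, d = 0.304.
Sp2–Sp3: 4/36 differ, p = 0.111, d = 0.120.
The smallest distance is between Sp2 and Sp3.

Sp2 and Sp3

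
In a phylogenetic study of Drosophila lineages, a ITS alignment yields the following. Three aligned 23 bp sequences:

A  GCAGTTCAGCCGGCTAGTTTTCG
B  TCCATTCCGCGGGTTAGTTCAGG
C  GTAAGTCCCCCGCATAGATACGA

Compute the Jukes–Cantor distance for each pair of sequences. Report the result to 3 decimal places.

d(A,B) = 0.553, d(A,C) = 0.892, d(B,C) = 0.892

A–B: 9/23 sites differ → p ≈ 0.391304, d = −0.75 ln(1 − 0.521739) = 0.553199 ≈ 0.553.
A–C: 12/23 sites differ → p ≈ 0.521739, d = −0.75 ln(1 − 0.695652) = 0.892188 ≈ 0.892.
B–C: 12/23 sites differ → p ≈ 0.521739, d = −0.75 ln(1 − 0.695652) = 0.892188 ≈ 0.892.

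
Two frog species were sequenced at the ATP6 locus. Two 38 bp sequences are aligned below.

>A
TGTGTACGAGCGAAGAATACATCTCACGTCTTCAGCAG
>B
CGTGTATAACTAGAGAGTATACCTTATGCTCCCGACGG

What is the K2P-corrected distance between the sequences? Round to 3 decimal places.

Of 38 sites, 18 differences are transitions and 1 are transversions, so P = 18/38 ≈ 0.473684 and Q = 1/38 ≈ 0.026316.
Under the Kimura two-parameter model, d = −½ ln(1 − 2P − Q) − ¼ ln(1 − 2Q).
1 − 2P − Q = 0.026316, giving −½ ln(0.026316) = 1.818789.
1 − 2Q = 0.947368, giving −¼ ln(0.947368) = 0.013517.
d = 1.818789 + 0.013517 = 1.832306.

1.832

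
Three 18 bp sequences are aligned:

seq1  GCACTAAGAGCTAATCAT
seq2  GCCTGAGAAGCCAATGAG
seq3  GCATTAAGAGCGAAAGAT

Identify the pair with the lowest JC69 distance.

seq1–seq2: 8/18 differ, p = 0.444, d = 0.673.
seq1–seq3: 4/18 differ, p = 0.222, d = 0.264.
seq2–seq3: 7/18 differ, p = 0.389, d = 0.548.
The smallest distance is between seq1 and seq3.

seq1 and seq3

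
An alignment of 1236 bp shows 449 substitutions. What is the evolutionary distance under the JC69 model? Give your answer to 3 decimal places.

p = 449/1236 ≈ 0.363269.
d = −(3/4) ln(1 − 4p/3) = −0.75 ln(1 − 0.484359) = −0.75 ln(0.515641)
  = −0.75 × (-0.662344) = 0.496758 substitutions/site.

0.497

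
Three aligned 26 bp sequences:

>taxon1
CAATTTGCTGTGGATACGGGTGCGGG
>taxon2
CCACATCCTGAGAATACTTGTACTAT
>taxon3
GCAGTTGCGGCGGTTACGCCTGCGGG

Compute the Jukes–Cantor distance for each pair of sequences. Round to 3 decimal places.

taxon1–taxon2: 12/26 sites differ → p ≈ 0.461538, d = −0.75 ln(1 − 0.615384) = 0.716632 ≈ 0.717.
taxon1–taxon3: 8/26 sites differ → p ≈ 0.307692, d = −0.75 ln(1 − 0.410256) = 0.396050 ≈ 0.396.
taxon2–taxon3: 15/26 sites differ → p ≈ 0.576923, d = −0.75 ln(1 − 0.769231) = 1.099754 ≈ 1.100.

d(taxon1,taxon2) = 0.717, d(taxon1,taxon3) = 0.396, d(taxon2,taxon3) = 1.100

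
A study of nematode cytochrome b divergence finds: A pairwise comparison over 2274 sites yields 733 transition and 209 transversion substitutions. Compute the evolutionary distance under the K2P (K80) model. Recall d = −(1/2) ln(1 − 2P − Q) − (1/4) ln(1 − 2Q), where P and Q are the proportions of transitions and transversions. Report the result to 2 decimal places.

0.72

P = 733/2274 ≈ 0.322339 and Q = 209/2274 ≈ 0.091909.
Under the Kimura two-parameter model, d = −½ ln(1 − 2P − Q) − ¼ ln(1 − 2Q).
1 − 2P − Q = 0.263413, giving −½ ln(0.263413) = 0.667016.
1 − 2Q = 0.816182, giving −¼ ln(0.816182) = 0.050779.
d = 0.667016 + 0.050779 = 0.717795.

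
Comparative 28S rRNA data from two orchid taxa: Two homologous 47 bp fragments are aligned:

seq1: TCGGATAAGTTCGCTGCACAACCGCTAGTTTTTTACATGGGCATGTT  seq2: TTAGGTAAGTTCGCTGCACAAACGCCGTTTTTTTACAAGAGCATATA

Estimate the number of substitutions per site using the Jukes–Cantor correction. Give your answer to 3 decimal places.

0.281

The sequences differ at 11 of 47 sites, so p = 11/47 ≈ 0.234043.
d = −(3/4) ln(1 − 4p/3) = −0.75 ln(1 − 0.312057) = −0.75 ln(0.687943)
  = −0.75 × (-0.374049) = 0.280537 substitutions/site.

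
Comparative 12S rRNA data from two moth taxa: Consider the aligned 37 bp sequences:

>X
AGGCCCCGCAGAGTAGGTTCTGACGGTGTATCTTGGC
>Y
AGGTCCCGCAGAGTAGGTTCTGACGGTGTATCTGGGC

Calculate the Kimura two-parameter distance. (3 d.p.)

Of 37 sites, 1 differences are transitions and 1 are transversions, so P = 1/37 ≈ 0.027027 and Q = 1/37 ≈ 0.027027.
Under the Kimura two-parameter model, d = −½ ln(1 − 2P − Q) − ¼ ln(1 − 2Q).
1 − 2P − Q = 0.918919, giving −½ ln(0.918919) = 0.042279.
1 − 2Q = 0.945946, giving −¼ ln(0.945946) = 0.013892.
d = 0.042279 + 0.013892 = 0.056171.

0.056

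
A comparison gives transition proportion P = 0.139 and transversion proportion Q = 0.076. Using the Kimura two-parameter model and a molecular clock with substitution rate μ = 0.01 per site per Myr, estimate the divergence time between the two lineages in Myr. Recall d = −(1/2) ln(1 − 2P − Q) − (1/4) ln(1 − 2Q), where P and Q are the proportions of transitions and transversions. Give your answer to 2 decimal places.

12.98

Under the Kimura two-parameter model, d = −½ ln(1 − 2P − Q) − ¼ ln(1 − 2Q).
1 − 2P − Q = 0.646, giving −½ ln(0.646) = 0.218478.
1 − 2Q = 0.848, giving −¼ ln(0.848) = 0.041219.
d = 0.218478 + 0.041219 = 0.259697.
Under a molecular clock d = 2μt, so t = d/(2μ) = 0.259697 / (2 × 0.01) = 12.98 Myr.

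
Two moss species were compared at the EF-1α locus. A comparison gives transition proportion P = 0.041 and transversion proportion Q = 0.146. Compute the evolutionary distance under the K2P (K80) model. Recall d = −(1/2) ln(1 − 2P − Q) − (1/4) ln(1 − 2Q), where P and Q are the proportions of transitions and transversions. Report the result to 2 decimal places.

Under the Kimura two-parameter model, d = −½ ln(1 − 2P − Q) − ¼ ln(1 − 2Q).
1 − 2P − Q = 0.772, giving −½ ln(0.772) = 0.129385.
1 − 2Q = 0.708, giving −¼ ln(0.708) = 0.086328.
d = 0.129385 + 0.086328 = 0.215713.

0.22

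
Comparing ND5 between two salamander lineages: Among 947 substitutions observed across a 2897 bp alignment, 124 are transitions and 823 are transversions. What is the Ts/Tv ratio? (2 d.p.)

0.15

R = 124/823 = 0.150668… ≈ 0.15 (to 2 d.p.).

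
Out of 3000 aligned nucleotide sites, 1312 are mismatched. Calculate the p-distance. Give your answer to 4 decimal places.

0.4373

p = 1312/3000 = 0.437333… ≈ 0.4373 (to 4 d.p.).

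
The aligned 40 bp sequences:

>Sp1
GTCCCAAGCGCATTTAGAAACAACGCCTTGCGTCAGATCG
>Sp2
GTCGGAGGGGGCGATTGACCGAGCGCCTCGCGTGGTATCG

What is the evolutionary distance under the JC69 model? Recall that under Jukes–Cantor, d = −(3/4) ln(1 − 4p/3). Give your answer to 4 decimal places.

The sequences differ at 17 of 40 sites, so p = 17/40 = 0.425.
d = −(3/4) ln(1 − 4p/3) = −0.75 ln(1 − 0.566667) = −0.75 ln(0.433333)
  = −0.75 × (-0.836249) = 0.627187 substitutions/site.

0.6272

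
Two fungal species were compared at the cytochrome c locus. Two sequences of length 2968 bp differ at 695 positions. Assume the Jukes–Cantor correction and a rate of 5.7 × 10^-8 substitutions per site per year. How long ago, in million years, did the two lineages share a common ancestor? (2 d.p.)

p = 695/2968 ≈ 0.234164.
d = −(3/4) ln(1 − 4p/3) = −0.75 ln(1 − 0.312219) = −0.75 ln(0.687781)
  = −0.75 × (-0.374285) = 0.280714 substitutions/site.
Under a molecular clock d = 2μt, so t = d/(2μ) = 0.280714 / (2 × 5.7 × 10^-8) = 2.46 million years.

2.46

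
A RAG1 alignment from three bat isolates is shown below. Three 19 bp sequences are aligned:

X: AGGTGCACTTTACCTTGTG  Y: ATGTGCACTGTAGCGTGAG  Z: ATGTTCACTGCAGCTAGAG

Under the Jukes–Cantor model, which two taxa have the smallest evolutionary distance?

X–Y: 5/19 differ, p = 0.263, d = 0.324.
X–Z: 7/19 differ, p = 0.368, d = 0.507.
Y–Z: 4/19 differ, p = 0.211, d = 0.247.
The smallest distance is between Y and Z.

Y and Z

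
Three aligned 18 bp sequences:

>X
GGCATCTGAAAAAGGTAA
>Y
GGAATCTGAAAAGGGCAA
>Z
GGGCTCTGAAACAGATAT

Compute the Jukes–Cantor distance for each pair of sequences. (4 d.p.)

d(X,Y) = 0.1885, d(X,Z) = 0.3470, d(Y,Z) = 0.5482

X–Y: 3/18 sites differ → p ≈ 0.166667, d = −0.75 ln(1 − 0.222223) = 0.188487 ≈ 0.1885.
X–Z: 5/18 sites differ → p ≈ 0.277778, d = −0.75 ln(1 − 0.370371) = 0.346968 ≈ 0.3470.
Y–Z: 7/18 sites differ → p ≈ 0.388889, d = −0.75 ln(1 − 0.518519) = 0.548166 ≈ 0.5482.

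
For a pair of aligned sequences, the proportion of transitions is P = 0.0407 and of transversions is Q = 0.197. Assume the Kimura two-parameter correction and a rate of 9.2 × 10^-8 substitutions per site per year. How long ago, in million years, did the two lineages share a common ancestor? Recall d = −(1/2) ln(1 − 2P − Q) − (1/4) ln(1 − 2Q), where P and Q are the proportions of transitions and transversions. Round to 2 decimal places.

1.57

Under the Kimura two-parameter model, d = −½ ln(1 − 2P − Q) − ¼ ln(1 − 2Q).
1 − 2P − Q = 0.7216, giving −½ ln(0.7216) = 0.163142.
1 − 2Q = 0.606, giving −¼ ln(0.606) = 0.125219.
d = 0.163142 + 0.125219 = 0.288361.
Under a molecular clock d = 2μt, so t = d/(2μ) = 0.288361 / (2 × 9.2 × 10^-8) = 1.57 million years.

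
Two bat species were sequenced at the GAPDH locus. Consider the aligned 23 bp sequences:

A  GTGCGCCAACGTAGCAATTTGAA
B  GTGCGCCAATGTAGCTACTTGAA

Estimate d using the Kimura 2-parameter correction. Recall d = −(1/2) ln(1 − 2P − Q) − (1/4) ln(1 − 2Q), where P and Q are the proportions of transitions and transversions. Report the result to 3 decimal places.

Of 23 sites, 2 differences are transitions and 1 are transversions, so P = 2/23 ≈ 0.086957 and Q = 1/23 ≈ 0.043478.
Under the Kimura two-parameter model, d = −½ ln(1 − 2P − Q) − ¼ ln(1 − 2Q).
1 − 2P − Q = 0.782608, giving −½ ln(0.782608) = 0.122562.
1 − 2Q = 0.913044, giving −¼ ln(0.913044) = 0.022743.
d = 0.122562 + 0.022743 = 0.145305.

0.145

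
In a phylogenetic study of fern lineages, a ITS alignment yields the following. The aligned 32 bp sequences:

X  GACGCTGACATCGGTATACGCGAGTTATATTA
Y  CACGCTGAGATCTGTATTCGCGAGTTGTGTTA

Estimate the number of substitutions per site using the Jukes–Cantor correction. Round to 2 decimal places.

The sequences differ at 6 of 32 sites (1, 9, 13, 18, 27, 29), so p = 6/32 = 0.1875.
d = −(3/4) ln(1 − 4p/3) = −0.75 ln(1 − 0.25) = −0.75 ln(0.75)
  = −0.75 × (-0.287682) = 0.215762 substitutions/site.

0.22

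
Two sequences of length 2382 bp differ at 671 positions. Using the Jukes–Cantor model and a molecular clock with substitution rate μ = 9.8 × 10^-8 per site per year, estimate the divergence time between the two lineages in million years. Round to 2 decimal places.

p = 671/2382 ≈ 0.281696.
d = −(3/4) ln(1 − 4p/3) = −0.75 ln(1 − 0.375595) = −0.75 ln(0.624405)
  = −0.75 × (-0.470956) = 0.353217 substitutions/site.
Under a molecular clock d = 2μt, so t = d/(2μ) = 0.353217 / (2 × 9.8 × 10^-8) = 1.80 million years.

1.80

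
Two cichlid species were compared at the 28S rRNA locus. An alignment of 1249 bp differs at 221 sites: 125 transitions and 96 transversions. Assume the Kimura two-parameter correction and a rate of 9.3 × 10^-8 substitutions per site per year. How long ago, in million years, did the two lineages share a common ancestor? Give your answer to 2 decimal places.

1.10

P = 125/1249 ≈ 0.10008 and Q = 96/1249 ≈ 0.076861.
Under the Kimura two-parameter model, d = −½ ln(1 − 2P − Q) − ¼ ln(1 − 2Q).
1 − 2P − Q = 0.722979, giving −½ ln(0.722979) = 0.162188.
1 − 2Q = 0.846278, giving −¼ ln(0.846278) = 0.041727.
d = 0.162188 + 0.041727 = 0.203915.
Under a molecular clock d = 2μt, so t = d/(2μ) = 0.203915 / (2 × 9.3 × 10^-8) = 1.10 million years.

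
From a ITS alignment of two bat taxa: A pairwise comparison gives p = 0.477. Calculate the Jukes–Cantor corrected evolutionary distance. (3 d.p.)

d = −(3/4) ln(1 − 4p/3) = −0.75 ln(1 − 0.636) = −0.75 ln(0.364)
  = −0.75 × (-1.010601) = 0.757951 substitutions/site.

0.758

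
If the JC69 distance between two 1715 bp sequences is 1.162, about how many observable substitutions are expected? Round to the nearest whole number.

1013

Invert JC69: p = (3/4)(1 − e^(−4d/3)) = 0.75 × (1 − e^(-1.549333)) = 0.75 × (1 − 0.212390) = 0.590708.
Expected differing sites = pL ≈ 0.590708 × 1715 = 1013.06422 ≈ 1013.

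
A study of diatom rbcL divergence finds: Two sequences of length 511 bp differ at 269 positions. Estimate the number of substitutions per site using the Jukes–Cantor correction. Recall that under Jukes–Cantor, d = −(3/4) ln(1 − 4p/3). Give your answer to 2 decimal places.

p = 269/511 ≈ 0.526419.
d = −(3/4) ln(1 − 4p/3) = −0.75 ln(1 − 0.701892) = −0.75 ln(0.298108)
  = −0.75 × (-1.210299) = 0.907724 substitutions/site.

0.91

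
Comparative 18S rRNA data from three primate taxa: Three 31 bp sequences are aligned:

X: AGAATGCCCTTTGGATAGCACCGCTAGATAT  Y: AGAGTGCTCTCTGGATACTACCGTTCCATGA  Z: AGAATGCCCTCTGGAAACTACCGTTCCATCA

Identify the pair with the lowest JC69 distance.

X–Y: 10/31 differ, p = 0.323, d = 0.422.
X–Z: 9/31 differ, p = 0.290, d = 0.367.
Y–Z: 4/31 differ, p = 0.129, d = 0.142.
The smallest distance is between Y and Z.

Y and Z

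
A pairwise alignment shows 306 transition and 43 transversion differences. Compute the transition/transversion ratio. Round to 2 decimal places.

R = 306/43 = 7.116279… ≈ 7.12 (to 2 d.p.).

7.12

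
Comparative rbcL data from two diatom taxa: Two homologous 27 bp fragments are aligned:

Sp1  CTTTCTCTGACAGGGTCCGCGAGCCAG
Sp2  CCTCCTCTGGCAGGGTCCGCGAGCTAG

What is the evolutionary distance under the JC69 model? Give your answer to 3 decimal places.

The sequences differ at 4 of 27 sites (2, 4, 10, 25), so p = 4/27 ≈ 0.148148.
d = −(3/4) ln(1 − 4p/3) = −0.75 ln(1 − 0.197531) = −0.75 ln(0.802469)
  = −0.75 × (-0.220062) = 0.165047 substitutions/site.

0.165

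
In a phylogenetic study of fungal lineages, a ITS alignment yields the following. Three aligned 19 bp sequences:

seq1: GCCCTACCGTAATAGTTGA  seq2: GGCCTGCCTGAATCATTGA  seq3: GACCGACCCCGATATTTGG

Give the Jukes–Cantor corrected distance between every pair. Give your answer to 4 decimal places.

seq1–seq2: 6/19 sites differ → p ≈ 0.315789, d = −0.75 ln(1 − 0.421052) = 0.409907 ≈ 0.4099.
seq1–seq3: 7/19 sites differ → p ≈ 0.368421, d = −0.75 ln(1 − 0.491228) = 0.506816 ≈ 0.5068.
seq2–seq3: 9/19 sites differ → p ≈ 0.473684, d = −0.75 ln(1 − 0.631579) = 0.748897 ≈ 0.7489.

d(seq1,seq2) = 0.4099, d(seq1,seq3) = 0.5068, d(seq2,seq3) = 0.7489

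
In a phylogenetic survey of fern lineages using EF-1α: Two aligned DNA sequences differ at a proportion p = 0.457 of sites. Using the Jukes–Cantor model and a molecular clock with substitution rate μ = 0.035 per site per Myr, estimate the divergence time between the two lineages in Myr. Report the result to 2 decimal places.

d = −(3/4) ln(1 − 4p/3) = −0.75 ln(1 − 0.609333) = −0.75 ln(0.390667)
  = −0.75 × (-0.939900) = 0.704925 substitutions/site.
Under a molecular clock d = 2μt, so t = d/(2μ) = 0.704925 / (2 × 0.035) = 10.07 Myr.

10.07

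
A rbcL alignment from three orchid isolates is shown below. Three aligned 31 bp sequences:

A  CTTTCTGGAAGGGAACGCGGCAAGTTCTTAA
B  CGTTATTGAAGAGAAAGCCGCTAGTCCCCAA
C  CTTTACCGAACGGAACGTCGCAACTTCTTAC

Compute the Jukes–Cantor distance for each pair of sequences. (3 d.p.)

d(A,B) = 0.422, d(A,C) = 0.316, d(B,C) = 0.614

A–B: 10/31 sites differ → p ≈ 0.322581, d = −0.75 ln(1 − 0.430108) = 0.421731 ≈ 0.422.
A–C: 8/31 sites differ → p ≈ 0.258065, d = −0.75 ln(1 − 0.344087) = 0.316295 ≈ 0.316.
B–C: 13/31 sites differ → p ≈ 0.419355, d = −0.75 ln(1 − 0.55914) = 0.614271 ≈ 0.614.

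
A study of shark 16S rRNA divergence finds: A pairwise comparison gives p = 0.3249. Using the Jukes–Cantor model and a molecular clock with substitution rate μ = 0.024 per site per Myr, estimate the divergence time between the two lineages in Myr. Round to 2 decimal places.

8.87

d = −(3/4) ln(1 − 4p/3) = −0.75 ln(1 − 0.4332) = −0.75 ln(0.5668)
  = −0.75 × (-0.567749) = 0.425812 substitutions/site.
Under a molecular clock d = 2μt, so t = d/(2μ) = 0.425812 / (2 × 0.024) = 8.87 Myr.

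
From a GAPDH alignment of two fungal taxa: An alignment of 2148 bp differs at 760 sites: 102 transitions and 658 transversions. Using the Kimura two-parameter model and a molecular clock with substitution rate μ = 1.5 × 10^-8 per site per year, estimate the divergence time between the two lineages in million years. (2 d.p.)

P = 102/2148 ≈ 0.047486 and Q = 658/2148 ≈ 0.306331.
Under the Kimura two-parameter model, d = −½ ln(1 − 2P − Q) − ¼ ln(1 − 2Q).
1 − 2P − Q = 0.598697, giving −½ ln(0.598697) = 0.256500.
1 − 2Q = 0.387338, giving −¼ ln(0.387338) = 0.237114.
d = 0.256500 + 0.237114 = 0.493614.
Under a molecular clock d = 2μt, so t = d/(2μ) = 0.493614 / (2 × 1.5 × 10^-8) = 16.45 million years.

16.45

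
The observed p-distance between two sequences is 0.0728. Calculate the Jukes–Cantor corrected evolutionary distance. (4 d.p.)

d = −(3/4) ln(1 − 4p/3) = −0.75 ln(1 − 0.097067) = −0.75 ln(0.902933)
  = −0.75 × (-0.102107) = 0.076580 substitutions/site.

0.0766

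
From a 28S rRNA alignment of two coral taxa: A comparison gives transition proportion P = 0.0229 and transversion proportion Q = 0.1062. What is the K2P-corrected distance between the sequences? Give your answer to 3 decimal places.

0.142

Under the Kimura two-parameter model, d = −½ ln(1 − 2P − Q) − ¼ ln(1 − 2Q).
1 − 2P − Q = 0.848, giving −½ ln(0.848) = 0.082437.
1 − 2Q = 0.7876, giving −¼ ln(0.7876) = 0.059691.
d = 0.082437 + 0.059691 = 0.142128.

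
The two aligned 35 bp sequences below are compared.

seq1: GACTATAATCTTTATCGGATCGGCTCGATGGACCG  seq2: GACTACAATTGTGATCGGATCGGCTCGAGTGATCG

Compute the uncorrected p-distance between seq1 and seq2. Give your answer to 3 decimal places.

0.200

The sequences differ at 7 of 35 positions (sites 6, 10, 11, 13, 29, 30, 33).
p = 7/35 = 0.200.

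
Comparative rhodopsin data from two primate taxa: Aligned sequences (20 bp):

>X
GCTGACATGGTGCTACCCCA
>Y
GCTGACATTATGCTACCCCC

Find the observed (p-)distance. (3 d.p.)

The sequences differ at 3 of 20 positions (sites 9, 10, 20).
p = 3/20 = 0.150.

0.150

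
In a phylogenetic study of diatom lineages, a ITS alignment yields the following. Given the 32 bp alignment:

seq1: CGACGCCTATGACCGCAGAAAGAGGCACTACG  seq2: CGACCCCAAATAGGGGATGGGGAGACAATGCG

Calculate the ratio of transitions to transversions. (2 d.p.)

0.56

Transitions are A↔G and C↔T; transversions are all other mismatches.
Transitions: 5. Transversions: 9.
R = 5/9 = 0.555555… ≈ 0.56 (to 2 d.p.).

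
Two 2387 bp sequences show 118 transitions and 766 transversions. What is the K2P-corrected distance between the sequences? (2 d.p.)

0.53

P = 118/2387 ≈ 0.049434 and Q = 766/2387 ≈ 0.320905.
Under the Kimura two-parameter model, d = −½ ln(1 − 2P − Q) − ¼ ln(1 − 2Q).
1 − 2P − Q = 0.580227, giving −½ ln(0.580227) = 0.272168.
1 − 2Q = 0.35819, giving −¼ ln(0.35819) = 0.256673.
d = 0.272168 + 0.256673 = 0.528841.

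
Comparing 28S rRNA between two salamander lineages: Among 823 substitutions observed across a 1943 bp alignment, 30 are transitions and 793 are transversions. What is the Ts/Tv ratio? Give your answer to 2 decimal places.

0.04

R = 30/793 = 0.037831… ≈ 0.04 (to 2 d.p.).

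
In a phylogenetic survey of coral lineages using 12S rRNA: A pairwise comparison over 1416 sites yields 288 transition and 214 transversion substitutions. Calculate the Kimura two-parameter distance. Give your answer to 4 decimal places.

0.4981

P = 288/1416 ≈ 0.20339 and Q = 214/1416 ≈ 0.15113.
Under the Kimura two-parameter model, d = −½ ln(1 − 2P − Q) − ¼ ln(1 − 2Q).
1 − 2P − Q = 0.44209, giving −½ ln(0.44209) = 0.408121.
1 − 2Q = 0.69774, giving −¼ ln(0.69774) = 0.089977.
d = 0.408121 + 0.089977 = 0.498098.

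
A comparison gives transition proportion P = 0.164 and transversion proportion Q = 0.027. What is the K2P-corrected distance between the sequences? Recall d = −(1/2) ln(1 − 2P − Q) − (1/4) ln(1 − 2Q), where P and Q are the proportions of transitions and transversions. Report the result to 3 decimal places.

Under the Kimura two-parameter model, d = −½ ln(1 − 2P − Q) − ¼ ln(1 − 2Q).
1 − 2P − Q = 0.645, giving −½ ln(0.645) = 0.219252.
1 − 2Q = 0.946, giving −¼ ln(0.946) = 0.013878.
d = 0.219252 + 0.013878 = 0.233130.

0.233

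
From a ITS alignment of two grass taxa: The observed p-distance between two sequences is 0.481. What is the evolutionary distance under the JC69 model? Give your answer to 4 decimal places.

0.7690

d = −(3/4) ln(1 − 4p/3) = −0.75 ln(1 − 0.641333) = −0.75 ln(0.358667)
  = −0.75 × (-1.025361) = 0.769021 substitutions/site.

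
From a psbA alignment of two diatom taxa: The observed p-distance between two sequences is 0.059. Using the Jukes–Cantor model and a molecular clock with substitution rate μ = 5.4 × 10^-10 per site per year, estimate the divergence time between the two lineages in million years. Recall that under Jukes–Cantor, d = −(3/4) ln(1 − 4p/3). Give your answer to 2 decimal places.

56.90

d = −(3/4) ln(1 − 4p/3) = −0.75 ln(1 − 0.078667) = −0.75 ln(0.921333)
  = −0.75 × (-0.081934) = 0.061451 substitutions/site.
Under a molecular clock d = 2μt, so t = d/(2μ) = 0.061451 / (2 × 5.4 × 10^-10) = 56.90 million years.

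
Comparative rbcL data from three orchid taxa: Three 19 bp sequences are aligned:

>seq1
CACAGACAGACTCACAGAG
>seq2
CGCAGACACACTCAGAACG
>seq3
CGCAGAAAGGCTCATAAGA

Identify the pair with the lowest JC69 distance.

seq1–seq2: 5/19 differ, p = 0.263, d = 0.324.
seq1–seq3: 7/19 differ, p = 0.368, d = 0.507.
seq2–seq3: 6/19 differ, p = 0.316, d = 0.410.
The smallest distance is between seq1 and seq2.

seq1 and seq2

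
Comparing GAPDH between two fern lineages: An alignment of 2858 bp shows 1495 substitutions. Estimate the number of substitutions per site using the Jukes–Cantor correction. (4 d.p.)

p = 1495/2858 ≈ 0.523093.
d = −(3/4) ln(1 − 4p/3) = −0.75 ln(1 − 0.697457) = −0.75 ln(0.302543)
  = −0.75 × (-1.195532) = 0.896649 substitutions/site.

0.8966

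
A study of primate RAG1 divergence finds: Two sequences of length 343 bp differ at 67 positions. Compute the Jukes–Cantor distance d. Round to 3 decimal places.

p = 67/343 ≈ 0.195335.
d = −(3/4) ln(1 − 4p/3) = −0.75 ln(1 − 0.260447) = −0.75 ln(0.739553)
  = −0.75 × (-0.301709) = 0.226282 substitutions/site.

0.226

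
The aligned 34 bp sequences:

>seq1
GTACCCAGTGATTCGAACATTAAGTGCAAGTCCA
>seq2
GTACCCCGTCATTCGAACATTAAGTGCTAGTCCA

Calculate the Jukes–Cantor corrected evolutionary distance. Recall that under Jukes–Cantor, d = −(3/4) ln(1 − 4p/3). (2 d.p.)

The sequences differ at 3 of 34 sites (7, 10, 28), so p = 3/34 ≈ 0.088235.
d = −(3/4) ln(1 − 4p/3) = −0.75 ln(1 − 0.117647) = −0.75 ln(0.882353)
  = −0.75 × (-0.125163) = 0.093872 substitutions/site.

0.09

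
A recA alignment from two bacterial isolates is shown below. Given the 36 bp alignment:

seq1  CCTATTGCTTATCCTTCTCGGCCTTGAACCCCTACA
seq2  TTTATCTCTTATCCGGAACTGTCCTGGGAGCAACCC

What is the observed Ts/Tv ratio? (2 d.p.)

0.58

Transitions are A↔G and C↔T; transversions are all other mismatches.
Transitions: 7. Transversions: 12.
R = 7/12 = 0.583333… ≈ 0.58 (to 2 d.p.).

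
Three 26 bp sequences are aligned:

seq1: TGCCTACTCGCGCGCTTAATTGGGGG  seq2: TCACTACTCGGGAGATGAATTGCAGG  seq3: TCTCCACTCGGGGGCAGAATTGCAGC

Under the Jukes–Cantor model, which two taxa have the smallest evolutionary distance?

seq1–seq2: 8/26 differ, p = 0.308, d = 0.396.
seq1–seq3: 10/26 differ, p = 0.385, d = 0.539.
seq2–seq3: 6/26 differ, p = 0.231, d = 0.276.
The smallest distance is between seq2 and seq3.

seq2 and seq3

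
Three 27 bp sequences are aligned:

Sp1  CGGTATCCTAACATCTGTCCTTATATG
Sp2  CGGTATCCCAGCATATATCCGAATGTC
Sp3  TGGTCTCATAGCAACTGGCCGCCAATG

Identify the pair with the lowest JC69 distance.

Sp1–Sp2: 8/27 differ, p = 0.296, d = 0.377.
Sp1–Sp3: 10/27 differ, p = 0.370, d = 0.511.
Sp2–Sp3: 13/27 differ, p = 0.481, d = 0.770.
The smallest distance is between Sp1 and Sp2.

Sp1 and Sp2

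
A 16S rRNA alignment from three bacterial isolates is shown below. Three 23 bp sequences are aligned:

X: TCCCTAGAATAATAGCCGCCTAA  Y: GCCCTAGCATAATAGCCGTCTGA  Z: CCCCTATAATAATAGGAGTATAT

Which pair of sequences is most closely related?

X–Y: 4/23 differ, p = 0.174, d = 0.198.
X–Z: 7/23 differ, p = 0.304, d = 0.390.
Y–Z: 8/23 differ, p = 0.348, d = 0.467.
The smallest distance is between X and Y.

X and Y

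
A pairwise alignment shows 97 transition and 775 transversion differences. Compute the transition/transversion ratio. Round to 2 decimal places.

R = 97/775 = 0.125161… ≈ 0.13 (to 2 d.p.).

0.13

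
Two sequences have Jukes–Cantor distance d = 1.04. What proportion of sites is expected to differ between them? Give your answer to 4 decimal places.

p = (3/4)(1 − e^(−4d/3)) = 0.75 × (1 − e^(-1.386667)) = 0.75 × (1 − 0.249907) = 0.562570.

0.5626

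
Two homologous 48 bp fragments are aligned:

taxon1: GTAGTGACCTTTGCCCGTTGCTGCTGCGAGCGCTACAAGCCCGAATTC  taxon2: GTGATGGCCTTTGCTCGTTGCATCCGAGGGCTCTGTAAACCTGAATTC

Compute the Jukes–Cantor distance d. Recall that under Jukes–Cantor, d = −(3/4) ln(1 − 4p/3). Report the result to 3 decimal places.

The sequences differ at 14 of 48 sites, so p = 14/48 ≈ 0.291667.
d = −(3/4) ln(1 − 4p/3) = −0.75 ln(1 − 0.388889) = −0.75 ln(0.611111)
  = −0.75 × (-0.492477) = 0.369358 substitutions/site.

0.369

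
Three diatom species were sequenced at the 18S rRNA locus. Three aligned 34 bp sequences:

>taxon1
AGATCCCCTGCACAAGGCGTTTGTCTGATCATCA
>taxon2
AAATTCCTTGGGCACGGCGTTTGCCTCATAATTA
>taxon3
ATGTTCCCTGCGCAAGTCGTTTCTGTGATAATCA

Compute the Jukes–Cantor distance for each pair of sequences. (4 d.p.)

d(taxon1,taxon2) = 0.3734, d(taxon1,taxon3) = 0.2824, d(taxon2,taxon3) = 0.4234

taxon1–taxon2: 10/34 sites differ → p ≈ 0.294118, d = −0.75 ln(1 − 0.392157) = 0.373379 ≈ 0.3734.
taxon1–taxon3: 8/34 sites differ → p ≈ 0.235294, d = −0.75 ln(1 − 0.313725) = 0.282358 ≈ 0.2824.
taxon2–taxon3: 11/34 sites differ → p ≈ 0.323529, d = −0.75 ln(1 − 0.431372) = 0.423397 ≈ 0.4234.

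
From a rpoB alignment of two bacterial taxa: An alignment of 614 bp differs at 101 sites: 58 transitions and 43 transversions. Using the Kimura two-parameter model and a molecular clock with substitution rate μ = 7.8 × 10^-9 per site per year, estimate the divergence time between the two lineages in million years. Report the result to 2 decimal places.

P = 58/614 ≈ 0.094463 and Q = 43/614 ≈ 0.070033.
Under the Kimura two-parameter model, d = −½ ln(1 − 2P − Q) − ¼ ln(1 − 2Q).
1 − 2P − Q = 0.741041, giving −½ ln(0.741041) = 0.149850.
1 − 2Q = 0.859934, giving −¼ ln(0.859934) = 0.037725.
d = 0.149850 + 0.037725 = 0.187575.
Under a molecular clock d = 2μt, so t = d/(2μ) = 0.187575 / (2 × 7.8 × 10^-9) = 12.02 million years.

12.02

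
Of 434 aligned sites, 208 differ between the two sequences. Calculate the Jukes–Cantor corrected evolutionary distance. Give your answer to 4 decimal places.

p = 208/434 ≈ 0.479263.
d = −(3/4) ln(1 − 4p/3) = −0.75 ln(1 − 0.639017) = −0.75 ln(0.360983)
  = −0.75 × (-1.018924) = 0.764193 substitutions/site.

0.7642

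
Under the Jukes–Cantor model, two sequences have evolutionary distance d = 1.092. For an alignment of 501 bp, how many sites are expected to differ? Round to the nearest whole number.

288

Invert JC69: p = (3/4)(1 − e^(−4d/3)) = 0.75 × (1 − e^(-1.456)) = 0.75 × (1 − 0.233167) = 0.575125.
Expected differing sites = pL ≈ 0.575125 × 501 = 288.137625 ≈ 288.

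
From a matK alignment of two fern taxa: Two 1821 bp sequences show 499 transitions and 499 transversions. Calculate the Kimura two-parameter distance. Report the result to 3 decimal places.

P = 499/1821 ≈ 0.274025 and Q = 499/1821 ≈ 0.274025.
Under the Kimura two-parameter model, d = −½ ln(1 − 2P − Q) − ¼ ln(1 − 2Q).
1 − 2P − Q = 0.177925, giving −½ ln(0.177925) = 0.863197.
1 − 2Q = 0.45195, giving −¼ ln(0.45195) = 0.198546.
d = 0.863197 + 0.198546 = 1.061743.

1.062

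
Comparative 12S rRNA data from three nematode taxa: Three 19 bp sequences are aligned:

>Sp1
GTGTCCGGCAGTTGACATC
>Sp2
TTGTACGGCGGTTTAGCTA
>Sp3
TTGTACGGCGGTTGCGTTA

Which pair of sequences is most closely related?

Sp1–Sp2: 7/19 differ, p = 0.368, d = 0.507.
Sp1–Sp3: 7/19 differ, p = 0.368, d = 0.507.
Sp2–Sp3: 3/19 differ, p = 0.158, d = 0.177.
The smallest distance is between Sp2 and Sp3.

Sp2 and Sp3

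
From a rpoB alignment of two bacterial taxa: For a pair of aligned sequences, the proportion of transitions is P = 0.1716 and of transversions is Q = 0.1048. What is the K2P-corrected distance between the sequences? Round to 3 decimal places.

Under the Kimura two-parameter model, d = −½ ln(1 − 2P − Q) − ¼ ln(1 − 2Q).
1 − 2P − Q = 0.552, giving −½ ln(0.552) = 0.297104.
1 − 2Q = 0.7904, giving −¼ ln(0.7904) = 0.058804.
d = 0.297104 + 0.058804 = 0.355908.

0.356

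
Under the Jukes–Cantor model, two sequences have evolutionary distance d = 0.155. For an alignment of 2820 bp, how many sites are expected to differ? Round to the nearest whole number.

395

Invert JC69: p = (3/4)(1 − e^(−4d/3)) = 0.75 × (1 − e^(-0.206667)) = 0.75 × (1 − 0.813290) = 0.140033.
Expected differing sites = pL ≈ 0.140033 × 2820 = 394.89306 ≈ 395.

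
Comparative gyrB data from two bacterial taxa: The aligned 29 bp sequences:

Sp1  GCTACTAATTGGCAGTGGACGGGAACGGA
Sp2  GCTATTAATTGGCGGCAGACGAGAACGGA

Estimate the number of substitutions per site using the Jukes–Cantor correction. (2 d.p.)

0.20

The sequences differ at 5 of 29 sites (5, 14, 16, 17, 22), so p = 5/29 ≈ 0.172414.
d = −(3/4) ln(1 − 4p/3) = −0.75 ln(1 − 0.229885) = −0.75 ln(0.770115)
  = −0.75 × (-0.261215) = 0.195911 substitutions/site.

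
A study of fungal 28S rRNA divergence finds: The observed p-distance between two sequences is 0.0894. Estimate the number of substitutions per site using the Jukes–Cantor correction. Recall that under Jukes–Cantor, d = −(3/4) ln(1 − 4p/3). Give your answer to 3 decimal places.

0.095

d = −(3/4) ln(1 − 4p/3) = −0.75 ln(1 − 0.1192) = −0.75 ln(0.8808)
  = −0.75 × (-0.126925) = 0.095194 substitutions/site.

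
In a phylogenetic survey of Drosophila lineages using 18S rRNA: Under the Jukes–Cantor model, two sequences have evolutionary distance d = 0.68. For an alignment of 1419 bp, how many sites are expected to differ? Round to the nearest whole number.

Invert JC69: p = (3/4)(1 − e^(−4d/3)) = 0.75 × (1 − e^(-0.906667)) = 0.75 × (1 − 0.403868) = 0.447099.
Expected differing sites = pL ≈ 0.447099 × 1419 = 634.433481 ≈ 634.

634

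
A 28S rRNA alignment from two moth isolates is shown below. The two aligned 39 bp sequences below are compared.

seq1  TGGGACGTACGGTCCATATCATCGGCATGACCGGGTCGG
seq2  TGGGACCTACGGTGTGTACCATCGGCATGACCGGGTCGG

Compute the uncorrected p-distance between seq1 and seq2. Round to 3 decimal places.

The sequences differ at 5 of 39 positions (sites 7, 14, 15, 16, 19).
p = 5/39 = 0.128205… ≈ 0.128 (to 3 d.p.).

0.128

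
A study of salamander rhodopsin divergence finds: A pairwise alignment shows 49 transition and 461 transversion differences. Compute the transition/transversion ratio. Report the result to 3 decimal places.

R = 49/461 = 0.106290… ≈ 0.106 (to 3 d.p.).

0.106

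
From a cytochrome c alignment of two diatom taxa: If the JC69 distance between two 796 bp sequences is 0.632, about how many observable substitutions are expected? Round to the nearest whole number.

340

Invert JC69: p = (3/4)(1 − e^(−4d/3)) = 0.75 × (1 − e^(-0.842667)) = 0.75 × (1 − 0.430561) = 0.427079.
Expected differing sites = pL ≈ 0.427079 × 796 = 339.954884 ≈ 340.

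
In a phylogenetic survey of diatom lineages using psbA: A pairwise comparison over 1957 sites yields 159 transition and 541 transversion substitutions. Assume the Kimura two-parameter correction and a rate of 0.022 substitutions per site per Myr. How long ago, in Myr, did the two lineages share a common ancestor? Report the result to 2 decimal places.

P = 159/1957 ≈ 0.081247 and Q = 541/1957 ≈ 0.276444.
Under the Kimura two-parameter model, d = −½ ln(1 − 2P − Q) − ¼ ln(1 − 2Q).
1 − 2P − Q = 0.561062, giving −½ ln(0.561062) = 0.288962.
1 − 2Q = 0.447112, giving −¼ ln(0.447112) = 0.201237.
d = 0.288962 + 0.201237 = 0.490199.
Under a molecular clock d = 2μt, so t = d/(2μ) = 0.490199 / (2 × 0.022) = 11.14 Myr.

11.14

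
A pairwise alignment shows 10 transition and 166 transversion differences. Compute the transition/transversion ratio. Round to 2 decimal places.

R = 10/166 = 0.060240… ≈ 0.06 (to 2 d.p.).

0.06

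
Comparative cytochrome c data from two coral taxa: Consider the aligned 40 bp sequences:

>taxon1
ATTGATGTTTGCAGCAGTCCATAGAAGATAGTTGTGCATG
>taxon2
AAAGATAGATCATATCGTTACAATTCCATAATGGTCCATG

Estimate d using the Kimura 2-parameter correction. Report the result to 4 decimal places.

Of 40 sites, 5 differences are transitions and 17 are transversions, so P = 5/40 = 0.125 and Q = 17/40 = 0.425.
Under the Kimura two-parameter model, d = −½ ln(1 − 2P − Q) − ¼ ln(1 − 2Q).
1 − 2P − Q = 0.325, giving −½ ln(0.325) = 0.561965.
1 − 2Q = 0.15, giving −¼ ln(0.15) = 0.474280.
d = 0.561965 + 0.474280 = 1.036245.

1.0362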